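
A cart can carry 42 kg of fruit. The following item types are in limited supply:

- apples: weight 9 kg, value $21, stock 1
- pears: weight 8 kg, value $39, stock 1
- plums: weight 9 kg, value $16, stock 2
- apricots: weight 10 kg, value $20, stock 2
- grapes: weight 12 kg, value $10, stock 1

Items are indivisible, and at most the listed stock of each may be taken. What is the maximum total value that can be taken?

Best selections within weight 42 and stock limits:
- 1×apples + 1×pears + 2×apricots: weight 37, value 100
- 1×apples + 1×pears + 1×plums + 1×apricots: weight 36, value 96
- 1×pears + 1×plums + 2×apricots: weight 37, value 95
Best: $100.

$100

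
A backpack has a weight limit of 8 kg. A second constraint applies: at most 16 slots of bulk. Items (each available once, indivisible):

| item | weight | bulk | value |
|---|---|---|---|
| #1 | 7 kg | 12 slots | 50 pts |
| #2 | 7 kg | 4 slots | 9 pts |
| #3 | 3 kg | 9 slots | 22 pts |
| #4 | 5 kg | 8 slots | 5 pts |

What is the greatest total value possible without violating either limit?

Feasible sets respecting both limits:
- #1: weight 7, bulk 12, value 50
- #3: weight 3, bulk 9, value 22
- #2: weight 7, bulk 4, value 9
Best: 50 pts.

50 pts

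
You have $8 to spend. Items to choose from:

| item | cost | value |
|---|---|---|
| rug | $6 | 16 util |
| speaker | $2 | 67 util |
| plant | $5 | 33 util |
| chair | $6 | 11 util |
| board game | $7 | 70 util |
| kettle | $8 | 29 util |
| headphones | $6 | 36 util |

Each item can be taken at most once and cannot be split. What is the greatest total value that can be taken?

Check high-value combinations within $8:
- speaker+headphones: cost 2+6=8, value 67+36=103
- speaker+plant: cost 2+5=7, value 67+33=100
- rug+speaker: cost 6+2=8, value 16+67=83
- speaker+chair: cost 2+6=8, value 67+11=78
Best: 103 util.

103 util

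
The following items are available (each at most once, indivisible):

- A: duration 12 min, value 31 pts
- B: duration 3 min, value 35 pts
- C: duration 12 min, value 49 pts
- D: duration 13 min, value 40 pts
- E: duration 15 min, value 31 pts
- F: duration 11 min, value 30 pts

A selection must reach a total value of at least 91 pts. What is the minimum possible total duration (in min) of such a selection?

Subsets with value ≥ 91, sorted by total duration:
- B+C+F: duration 26, value 114
- A+B+F: duration 26, value 96
- A+B+C: duration 27, value 115
Minimum duration: 26 min.

26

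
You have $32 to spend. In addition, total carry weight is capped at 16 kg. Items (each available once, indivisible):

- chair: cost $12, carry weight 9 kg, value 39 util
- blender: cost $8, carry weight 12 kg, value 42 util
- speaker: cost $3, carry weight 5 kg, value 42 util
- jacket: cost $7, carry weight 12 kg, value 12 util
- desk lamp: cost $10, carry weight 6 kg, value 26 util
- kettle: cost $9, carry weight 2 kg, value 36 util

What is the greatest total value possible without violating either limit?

Feasible sets respecting both limits:
- chair+speaker+kettle: cost 24, carry weight 16, value 117
- speaker+desk lamp+kettle: cost 22, carry weight 13, value 104
- chair+speaker: cost 15, carry weight 14, value 81
Best: 117 util.

117 util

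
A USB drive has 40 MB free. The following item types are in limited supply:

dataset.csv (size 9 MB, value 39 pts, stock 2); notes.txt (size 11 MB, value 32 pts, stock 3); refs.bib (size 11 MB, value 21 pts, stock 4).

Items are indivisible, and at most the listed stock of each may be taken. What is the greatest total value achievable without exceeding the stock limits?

142 pts

Top feasible selections:
- 2×dataset.csv + 2×notes.txt: size 40, value 142
- 2×dataset.csv + 1×notes.txt + 1×refs.bib: size 40, value 131
- 2×dataset.csv + 2×refs.bib: size 40, value 120
Best: 142 pts.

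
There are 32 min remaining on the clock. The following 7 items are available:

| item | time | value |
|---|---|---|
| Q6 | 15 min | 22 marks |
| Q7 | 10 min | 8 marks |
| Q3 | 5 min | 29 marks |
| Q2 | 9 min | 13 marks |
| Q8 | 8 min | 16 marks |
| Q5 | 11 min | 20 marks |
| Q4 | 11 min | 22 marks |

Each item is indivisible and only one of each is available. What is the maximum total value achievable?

73 marks

Check high-value combinations within 32 min:
- Q6+Q3+Q4: time 15+5+11=31, value 22+29+22=73
- Q3+Q5+Q4: time 5+11+11=27, value 29+20+22=71
- Q6+Q3+Q5: time 15+5+11=31, value 22+29+20=71
- Q3+Q8+Q4: time 5+8+11=24, value 29+16+22=67
Best: 73 marks.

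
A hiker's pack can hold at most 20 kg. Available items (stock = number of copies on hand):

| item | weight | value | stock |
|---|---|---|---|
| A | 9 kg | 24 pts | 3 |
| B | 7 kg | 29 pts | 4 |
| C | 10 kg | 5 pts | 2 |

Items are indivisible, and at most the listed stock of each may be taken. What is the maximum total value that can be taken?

Top feasible selections:
- 2×B: weight 14, value 58
- 1×A + 1×B: weight 16, value 53
Best: 58 pts.

58 pts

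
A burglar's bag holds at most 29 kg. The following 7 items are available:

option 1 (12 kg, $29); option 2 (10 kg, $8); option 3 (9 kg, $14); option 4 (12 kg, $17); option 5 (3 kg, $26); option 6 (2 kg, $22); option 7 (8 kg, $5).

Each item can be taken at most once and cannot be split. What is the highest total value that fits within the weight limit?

$94

Check high-value combinations within 29 kg:
- option 1+option 4+option 5+option 6: weight 12+12+3+2=29, value 29+17+26+22=94
- option 1+option 3+option 5+option 6: weight 12+9+3+2=26, value 29+14+26+22=91
- option 1+option 2+option 5+option 6: weight 12+10+3+2=27, value 29+8+26+22=85
- option 1+option 5+option 6+option 7: weight 12+3+2+8=25, value 29+26+22+5=82
- option 3+option 4+option 5+option 6: weight 9+12+3+2=26, value 14+17+26+22=79
Best: $94.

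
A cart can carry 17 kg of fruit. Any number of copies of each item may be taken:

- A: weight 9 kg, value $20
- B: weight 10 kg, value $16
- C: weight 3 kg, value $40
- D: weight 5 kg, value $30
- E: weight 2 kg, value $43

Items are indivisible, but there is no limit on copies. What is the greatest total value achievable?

Best value-per-unit is E at 43/2, and filling with it alone uses weight 8×2=16. No mix of the others beats 8×43 = 344.

$344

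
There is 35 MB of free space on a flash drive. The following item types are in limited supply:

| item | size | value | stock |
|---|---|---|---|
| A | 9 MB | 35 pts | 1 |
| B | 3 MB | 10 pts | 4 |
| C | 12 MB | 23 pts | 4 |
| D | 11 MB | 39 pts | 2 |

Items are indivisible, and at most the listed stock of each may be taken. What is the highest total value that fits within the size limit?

Best selections within size 35 and stock limits:
- 1×A + 1×B + 2×D: size 34, value 123
- 4×B + 2×D: size 34, value 118
- 1×A + 4×B + 1×D: size 32, value 114
Best: 123 pts.

123 pts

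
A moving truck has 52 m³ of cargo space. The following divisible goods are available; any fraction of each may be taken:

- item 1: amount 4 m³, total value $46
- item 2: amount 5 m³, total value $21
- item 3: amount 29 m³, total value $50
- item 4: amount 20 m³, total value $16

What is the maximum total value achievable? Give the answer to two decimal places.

128.20

Take in order of value per unit:
- item 1 (46/4 per unit): all 4 → value 46, running total 46.00
- item 2 (21/5 per unit): all 5 → value 21, running total 67.00
- item 3 (50/29 per unit): all 29 → value 50, running total 117.00
- item 4 (16/20 per unit): 14 of 20 → value 14×16/20 = 11.2000, running total 128.20
Total 128.20.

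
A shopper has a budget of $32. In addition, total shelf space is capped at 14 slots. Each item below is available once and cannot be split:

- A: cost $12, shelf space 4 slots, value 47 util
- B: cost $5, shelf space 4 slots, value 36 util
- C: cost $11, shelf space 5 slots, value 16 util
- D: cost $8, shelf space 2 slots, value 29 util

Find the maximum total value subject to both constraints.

Feasible sets respecting both limits:
- A+B+D: cost 25, shelf space 10, value 112
- A+B+C: cost 28, shelf space 13, value 99
- A+C+D: cost 31, shelf space 11, value 92
Best: 112 util.

112 util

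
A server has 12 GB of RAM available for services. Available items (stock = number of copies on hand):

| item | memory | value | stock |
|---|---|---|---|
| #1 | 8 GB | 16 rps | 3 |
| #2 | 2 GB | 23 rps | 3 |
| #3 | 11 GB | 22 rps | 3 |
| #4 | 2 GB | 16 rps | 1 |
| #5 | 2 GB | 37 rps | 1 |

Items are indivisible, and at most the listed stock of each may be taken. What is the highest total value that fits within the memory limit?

122 rps

Top feasible selections:
- 3×#2 + 1×#4 + 1×#5: memory 10, value 122
- 3×#2 + 1×#5: memory 8, value 106
Best: 122 rps.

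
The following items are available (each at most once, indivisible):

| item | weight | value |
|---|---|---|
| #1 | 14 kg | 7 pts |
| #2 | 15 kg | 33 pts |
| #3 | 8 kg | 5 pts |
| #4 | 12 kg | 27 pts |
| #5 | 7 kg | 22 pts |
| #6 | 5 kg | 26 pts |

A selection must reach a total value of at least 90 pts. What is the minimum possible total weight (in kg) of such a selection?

39

Subsets with value ≥ 90, sorted by total weight:
- #2+#4+#5+#6: weight 39, value 108
- #2+#3+#4+#6: weight 40, value 91
Minimum weight: 39 kg.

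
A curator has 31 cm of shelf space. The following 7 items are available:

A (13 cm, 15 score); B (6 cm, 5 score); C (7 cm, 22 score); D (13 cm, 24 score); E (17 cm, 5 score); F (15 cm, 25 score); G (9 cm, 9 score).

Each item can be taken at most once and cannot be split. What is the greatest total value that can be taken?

56 score

Check high-value combinations within 31 cm:
- C+F+G: length 7+15+9=31, value 22+25+9=56
- C+D+G: length 7+13+9=29, value 22+24+9=55
- B+C+F: length 6+7+15=28, value 5+22+25=52
- B+C+D: length 6+7+13=26, value 5+22+24=51
Best: 56 score.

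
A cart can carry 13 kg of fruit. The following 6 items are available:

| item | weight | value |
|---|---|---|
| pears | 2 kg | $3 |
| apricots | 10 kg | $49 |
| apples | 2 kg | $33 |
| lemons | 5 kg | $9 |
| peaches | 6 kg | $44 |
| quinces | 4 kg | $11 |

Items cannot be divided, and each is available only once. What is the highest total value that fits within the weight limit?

Check high-value combinations within 13 kg:
- apples+peaches+quinces: weight 2+6+4=12, value 33+44+11=88
- apples+lemons+peaches: weight 2+5+6=13, value 33+9+44=86
- apricots+apples: weight 10+2=12, value 49+33=82
- pears+apples+peaches: weight 2+2+6=10, value 3+33+44=80
- apples+peaches: weight 2+6=8, value 33+44=77
Best: $88.

$88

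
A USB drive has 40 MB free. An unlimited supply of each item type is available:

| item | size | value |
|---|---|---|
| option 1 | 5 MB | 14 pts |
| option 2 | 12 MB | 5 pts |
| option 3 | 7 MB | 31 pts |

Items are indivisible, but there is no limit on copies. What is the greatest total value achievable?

Best value-per-unit is option 3 at 31/7; filling with it alone gives 5×31 = 155.
Optimal mix: 1×option 1 + 5×option 3 → size 40, value 169.

169 pts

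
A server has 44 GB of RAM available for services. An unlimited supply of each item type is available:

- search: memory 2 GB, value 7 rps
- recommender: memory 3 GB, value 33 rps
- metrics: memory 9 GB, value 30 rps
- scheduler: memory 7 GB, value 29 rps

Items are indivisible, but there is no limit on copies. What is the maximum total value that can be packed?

Best value-per-unit is recommender at 33/3; filling with it alone gives 14×33 = 462.
Optimal mix: 1×search + 14×recommender → memory 44, value 469.

469 rps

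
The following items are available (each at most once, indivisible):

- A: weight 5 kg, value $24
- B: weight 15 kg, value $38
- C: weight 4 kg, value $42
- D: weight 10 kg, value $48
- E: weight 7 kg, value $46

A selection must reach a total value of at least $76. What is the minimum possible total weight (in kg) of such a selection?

11

Subsets with value ≥ 76, sorted by total weight:
- C+E: weight 11, value 88
- C+D: weight 14, value 90
Minimum weight: 11 kg.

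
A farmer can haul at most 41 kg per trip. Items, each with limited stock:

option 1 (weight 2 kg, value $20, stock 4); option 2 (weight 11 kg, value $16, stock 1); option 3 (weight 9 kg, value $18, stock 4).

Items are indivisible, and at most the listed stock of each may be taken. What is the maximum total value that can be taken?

$134

Top feasible selections:
- 4×option 1 + 3×option 3: weight 35, value 134
- 4×option 1 + 1×option 2 + 2×option 3: weight 37, value 132
- 4×option 1 + 2×option 3: weight 26, value 116
Best: $134.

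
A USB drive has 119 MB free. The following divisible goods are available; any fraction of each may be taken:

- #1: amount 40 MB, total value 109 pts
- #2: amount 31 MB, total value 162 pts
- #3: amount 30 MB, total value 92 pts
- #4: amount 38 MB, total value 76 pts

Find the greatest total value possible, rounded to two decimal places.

Take in order of value per unit:
- #2 (162/31 per unit): all 31 → value 162, running total 162.00
- #3 (92/30 per unit): all 30 → value 92, running total 254.00
- #1 (109/40 per unit): all 40 → value 109, running total 363.00
- #4 (76/38 per unit): 18 of 38 → value 18×76/38 = 36.0000, running total 399.00
Total 399.00.

399.00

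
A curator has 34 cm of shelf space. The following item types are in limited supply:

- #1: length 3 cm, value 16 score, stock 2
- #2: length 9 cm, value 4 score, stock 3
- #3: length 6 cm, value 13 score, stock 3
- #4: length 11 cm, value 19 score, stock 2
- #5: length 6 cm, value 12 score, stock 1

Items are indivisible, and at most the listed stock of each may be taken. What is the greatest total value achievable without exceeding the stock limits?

83 score

Top feasible selections:
- 2×#1 + 3×#3 + 1×#5: length 30, value 83
- 2×#1 + 1×#3 + 2×#4: length 34, value 83
- 2×#1 + 2×#4 + 1×#5: length 34, value 82
Best: 83 score.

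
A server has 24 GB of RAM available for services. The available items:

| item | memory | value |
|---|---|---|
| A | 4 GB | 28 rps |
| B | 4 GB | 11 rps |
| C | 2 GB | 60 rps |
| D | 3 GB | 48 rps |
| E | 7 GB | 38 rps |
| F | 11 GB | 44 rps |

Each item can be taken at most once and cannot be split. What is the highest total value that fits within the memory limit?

191 rps

Check high-value combinations within 24 GB:
- A+B+C+D+F: memory 4+4+2+3+11=24, value 28+11+60+48+44=191
- C+D+E+F: memory 2+3+7+11=23, value 60+48+38+44=190
- A+B+C+D+E: memory 4+4+2+3+7=20, value 28+11+60+48+38=185
- A+C+D+F: memory 4+2+3+11=20, value 28+60+48+44=180
- A+C+D+E: memory 4+2+3+7=16, value 28+60+48+38=174
Best: 191 rps.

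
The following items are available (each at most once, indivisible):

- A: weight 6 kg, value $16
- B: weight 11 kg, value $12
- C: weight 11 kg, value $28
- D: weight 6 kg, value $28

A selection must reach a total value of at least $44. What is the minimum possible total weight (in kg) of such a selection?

Subsets with value ≥ 44, sorted by total weight:
- A+D: weight 12, value 44
- C+D: weight 17, value 56
Minimum weight: 12 kg.

12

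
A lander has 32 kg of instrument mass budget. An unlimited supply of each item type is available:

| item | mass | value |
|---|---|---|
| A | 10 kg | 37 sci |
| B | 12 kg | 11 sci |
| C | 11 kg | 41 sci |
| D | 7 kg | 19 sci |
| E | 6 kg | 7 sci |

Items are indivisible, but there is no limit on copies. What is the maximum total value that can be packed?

Best value-per-unit is C at 41/11; filling with it alone gives 2×41 = 82.
Optimal mix: 1×A + 2×C → mass 32, value 119.

119 sci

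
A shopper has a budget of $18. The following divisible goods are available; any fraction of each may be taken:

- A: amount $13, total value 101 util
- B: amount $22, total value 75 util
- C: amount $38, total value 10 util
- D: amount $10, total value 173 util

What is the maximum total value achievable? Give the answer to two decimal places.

Take in order of value per unit:
- D (173/10 per unit): all 10 → value 173, running total 173.00
- A (101/13 per unit): 8 of 13 → value 8×101/13 = 62.1538, running total 235.15
Total 235.15.

235.15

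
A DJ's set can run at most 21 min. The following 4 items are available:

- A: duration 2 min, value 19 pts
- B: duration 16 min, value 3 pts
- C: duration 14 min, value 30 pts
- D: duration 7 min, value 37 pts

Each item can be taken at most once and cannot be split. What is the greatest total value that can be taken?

67 pts

This is a 0/1 knapsack; check combinations near the capacity.
- C+D: duration 14+7=21, value 30+37=67
- A+D: duration 2+7=9, value 19+37=56
- A+C: duration 2+14=16, value 19+30=49
Best: 67 pts.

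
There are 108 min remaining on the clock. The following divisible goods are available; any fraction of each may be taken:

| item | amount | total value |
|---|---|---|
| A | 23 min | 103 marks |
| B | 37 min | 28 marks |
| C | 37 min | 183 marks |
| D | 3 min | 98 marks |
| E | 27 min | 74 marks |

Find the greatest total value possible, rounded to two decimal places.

Take in order of value per unit:
- D (98/3 per unit): all 3 → value 98, running total 98.00
- C (183/37 per unit): all 37 → value 183, running total 281.00
- A (103/23 per unit): all 23 → value 103, running total 384.00
- E (74/27 per unit): all 27 → value 74, running total 458.00
- B (28/37 per unit): 18 of 37 → value 18×28/37 = 13.6216, running total 471.62
Total 471.62.

471.62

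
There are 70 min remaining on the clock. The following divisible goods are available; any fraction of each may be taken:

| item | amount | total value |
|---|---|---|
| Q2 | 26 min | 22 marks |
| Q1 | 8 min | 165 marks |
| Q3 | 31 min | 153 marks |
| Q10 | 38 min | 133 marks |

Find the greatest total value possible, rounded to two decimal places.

Take in order of value per unit:
- Q1 (165/8 per unit): all 8 → value 165, running total 165.00
- Q3 (153/31 per unit): all 31 → value 153, running total 318.00
- Q10 (133/38 per unit): 31 of 38 → value 31×133/38 = 108.5000, running total 426.50
Total 426.50.

426.50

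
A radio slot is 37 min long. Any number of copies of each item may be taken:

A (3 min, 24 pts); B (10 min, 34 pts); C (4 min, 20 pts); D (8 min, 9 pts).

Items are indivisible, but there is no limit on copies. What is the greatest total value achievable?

Best value-per-unit is A at 24/3, and filling with it alone uses duration 12×3=36. No mix of the others beats 12×24 = 288.

288 pts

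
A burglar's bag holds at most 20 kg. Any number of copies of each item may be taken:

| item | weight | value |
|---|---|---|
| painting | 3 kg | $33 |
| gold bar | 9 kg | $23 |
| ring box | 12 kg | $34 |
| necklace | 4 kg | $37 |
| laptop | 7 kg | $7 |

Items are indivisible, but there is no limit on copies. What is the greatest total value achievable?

$206

Best value-per-unit is painting at 33/3; filling with it alone gives 6×33 = 198.
Optimal mix: 4×painting + 2×necklace → weight 20, value 206.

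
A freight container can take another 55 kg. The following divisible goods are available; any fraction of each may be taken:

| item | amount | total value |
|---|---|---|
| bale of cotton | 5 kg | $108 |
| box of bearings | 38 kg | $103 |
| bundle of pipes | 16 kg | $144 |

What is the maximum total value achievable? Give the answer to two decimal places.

344.16

Take in order of value per unit:
- bale of cotton (108/5 per unit): all 5 → value 108, running total 108.00
- bundle of pipes (144/16 per unit): all 16 → value 144, running total 252.00
- box of bearings (103/38 per unit): 34 of 38 → value 34×103/38 = 92.1579, running total 344.16
Total 344.16.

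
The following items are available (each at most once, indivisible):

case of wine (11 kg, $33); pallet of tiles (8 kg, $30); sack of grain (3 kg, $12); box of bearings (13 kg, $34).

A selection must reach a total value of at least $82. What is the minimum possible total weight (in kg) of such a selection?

Subsets with value ≥ 82, sorted by total weight:
- case of wine+pallet of tiles+box of bearings: weight 32, value 97
- case of wine+pallet of tiles+sack of grain+box of bearings: weight 35, value 109
Minimum weight: 32 kg.

32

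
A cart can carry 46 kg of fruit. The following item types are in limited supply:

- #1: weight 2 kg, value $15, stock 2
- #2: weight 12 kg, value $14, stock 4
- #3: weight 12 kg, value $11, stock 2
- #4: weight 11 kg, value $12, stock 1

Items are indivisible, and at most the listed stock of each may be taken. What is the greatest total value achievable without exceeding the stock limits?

Best selections within weight 46 and stock limits:
- 2×#1 + 3×#2: weight 40, value 72
- 2×#1 + 2×#2 + 1×#4: weight 39, value 70
- 2×#1 + 2×#2 + 1×#3: weight 40, value 69
- 2×#1 + 1×#2 + 1×#3 + 1×#4: weight 39, value 67
Best: $72.

$72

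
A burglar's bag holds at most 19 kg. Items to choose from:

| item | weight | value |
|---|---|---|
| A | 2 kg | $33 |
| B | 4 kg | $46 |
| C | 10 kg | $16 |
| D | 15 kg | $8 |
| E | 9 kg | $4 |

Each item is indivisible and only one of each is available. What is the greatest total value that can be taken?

Check high-value combinations within 19 kg:
- A+B+C: weight 2+4+10=16, value 33+46+16=95
- A+B+E: weight 2+4+9=15, value 33+46+4=83
- A+B: weight 2+4=6, value 33+46=79
- B+C: weight 4+10=14, value 46+16=62
Best: $95.

$95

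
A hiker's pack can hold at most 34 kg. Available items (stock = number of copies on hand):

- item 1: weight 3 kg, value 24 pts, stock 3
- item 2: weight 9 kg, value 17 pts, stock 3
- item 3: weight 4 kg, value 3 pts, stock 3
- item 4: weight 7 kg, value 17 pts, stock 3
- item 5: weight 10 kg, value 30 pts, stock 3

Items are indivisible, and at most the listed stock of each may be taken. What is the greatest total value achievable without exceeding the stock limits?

136 pts

Top feasible selections:
- 3×item 1 + 2×item 4 + 1×item 5: weight 33, value 136
- 3×item 1 + 1×item 3 + 2×item 5: weight 33, value 135
Best: 136 pts.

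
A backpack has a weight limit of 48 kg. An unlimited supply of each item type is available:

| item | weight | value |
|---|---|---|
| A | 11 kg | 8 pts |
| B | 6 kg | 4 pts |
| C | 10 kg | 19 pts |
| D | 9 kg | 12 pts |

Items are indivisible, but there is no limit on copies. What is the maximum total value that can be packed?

Best value-per-unit is C at 19/10; filling with it alone gives 4×19 = 76.
Optimal mix: 3×C + 2×D → weight 48, value 81.

81 pts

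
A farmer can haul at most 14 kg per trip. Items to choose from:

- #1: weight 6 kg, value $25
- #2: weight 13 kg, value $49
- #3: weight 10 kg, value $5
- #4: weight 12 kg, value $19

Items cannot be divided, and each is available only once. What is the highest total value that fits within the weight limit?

$49

Check high-value combinations within 14 kg:
- #2: weight 13, value 49
- #1: weight 6, value 25
- #4: weight 12, value 19
- #3: weight 10, value 5
Best: $49.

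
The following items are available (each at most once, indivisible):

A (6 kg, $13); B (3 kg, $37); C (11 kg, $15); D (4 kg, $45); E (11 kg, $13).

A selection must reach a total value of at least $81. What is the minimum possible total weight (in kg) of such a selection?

Subsets with value ≥ 81, sorted by total weight:
- B+D: weight 7, value 82
- A+B+D: weight 13, value 95
- B+C+D: weight 18, value 97
Minimum weight: 7 kg.

7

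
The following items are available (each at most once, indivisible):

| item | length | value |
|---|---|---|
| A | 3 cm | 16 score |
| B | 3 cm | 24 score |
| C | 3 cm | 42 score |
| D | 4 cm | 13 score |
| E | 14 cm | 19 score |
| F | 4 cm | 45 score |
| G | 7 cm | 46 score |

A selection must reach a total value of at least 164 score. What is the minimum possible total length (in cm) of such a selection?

Subsets with value ≥ 164, sorted by total length:
- A+B+C+F+G: length 20, value 173
- B+C+D+F+G: length 21, value 170
Minimum length: 20 cm.

20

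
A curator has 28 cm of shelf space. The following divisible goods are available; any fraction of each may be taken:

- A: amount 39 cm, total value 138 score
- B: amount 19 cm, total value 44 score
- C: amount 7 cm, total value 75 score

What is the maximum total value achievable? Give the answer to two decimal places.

149.31

Take in order of value per unit:
- C (75/7 per unit): all 7 → value 75, running total 75.00
- A (138/39 per unit): 21 of 39 → value 21×138/39 = 74.3077, running total 149.31
Total 149.31.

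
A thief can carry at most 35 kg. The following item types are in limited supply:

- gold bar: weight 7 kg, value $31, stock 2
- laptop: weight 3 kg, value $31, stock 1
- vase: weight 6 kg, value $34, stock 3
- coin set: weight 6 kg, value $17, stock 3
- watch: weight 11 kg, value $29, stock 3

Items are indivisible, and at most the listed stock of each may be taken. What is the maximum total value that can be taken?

$195

Top feasible selections:
- 2×gold bar + 1×laptop + 3×vase: weight 35, value 195
- 1×gold bar + 1×laptop + 3×vase + 1×coin set: weight 34, value 181
- 2×gold bar + 1×laptop + 2×vase + 1×coin set: weight 35, value 178
Best: $195.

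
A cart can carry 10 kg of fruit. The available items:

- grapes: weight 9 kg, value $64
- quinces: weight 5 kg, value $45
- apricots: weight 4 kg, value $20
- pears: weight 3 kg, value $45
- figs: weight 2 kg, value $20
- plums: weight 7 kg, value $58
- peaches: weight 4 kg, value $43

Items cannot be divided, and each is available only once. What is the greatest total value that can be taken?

This is a 0/1 knapsack; check combinations near the capacity.
- quinces+pears+figs: weight 5+3+2=10, value 45+45+20=110
- pears+figs+peaches: weight 3+2+4=9, value 45+20+43=108
- pears+plums: weight 3+7=10, value 45+58=103
- quinces+pears: weight 5+3=8, value 45+45=90
Best: $110.

$110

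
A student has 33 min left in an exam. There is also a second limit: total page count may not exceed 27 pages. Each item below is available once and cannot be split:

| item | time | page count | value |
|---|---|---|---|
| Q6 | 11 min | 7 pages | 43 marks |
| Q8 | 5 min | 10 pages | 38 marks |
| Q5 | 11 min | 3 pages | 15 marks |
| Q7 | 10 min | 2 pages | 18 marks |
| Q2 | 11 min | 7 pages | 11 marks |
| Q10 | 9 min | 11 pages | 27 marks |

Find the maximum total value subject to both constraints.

Feasible sets respecting both limits:
- Q6+Q8+Q7: time 26, page count 19, value 99
- Q6+Q8+Q5: time 27, page count 20, value 96
- Q6+Q8+Q2: time 27, page count 24, value 92
Best: 99 marks.

99 marks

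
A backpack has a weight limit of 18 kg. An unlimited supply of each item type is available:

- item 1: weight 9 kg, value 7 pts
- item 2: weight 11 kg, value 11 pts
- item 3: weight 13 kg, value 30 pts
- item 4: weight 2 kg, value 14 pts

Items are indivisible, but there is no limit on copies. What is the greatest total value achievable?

126 pts

Best value-per-unit is item 4 at 14/2, and filling with it alone uses weight 9×2=18. No mix of the others beats 9×14 = 126.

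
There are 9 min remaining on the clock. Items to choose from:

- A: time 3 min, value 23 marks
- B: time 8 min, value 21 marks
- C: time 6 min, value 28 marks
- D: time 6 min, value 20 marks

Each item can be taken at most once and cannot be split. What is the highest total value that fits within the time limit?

Check high-value combinations within 9 min:
- A+C: time 3+6=9, value 23+28=51
- A+D: time 3+6=9, value 23+20=43
- C: time 6, value 28
- A: time 3, value 23
Best: 51 marks.

51 marks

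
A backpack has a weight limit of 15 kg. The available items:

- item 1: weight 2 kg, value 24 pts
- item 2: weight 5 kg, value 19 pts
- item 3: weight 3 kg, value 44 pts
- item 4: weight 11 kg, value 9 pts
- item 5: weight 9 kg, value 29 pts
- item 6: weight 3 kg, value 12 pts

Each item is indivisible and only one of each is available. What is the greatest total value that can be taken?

99 pts

This is a 0/1 knapsack; check combinations near the capacity.
- item 1+item 2+item 3+item 6: weight 2+5+3+3=13, value 24+19+44+12=99
- item 1+item 3+item 5: weight 2+3+9=14, value 24+44+29=97
- item 1+item 2+item 3: weight 2+5+3=10, value 24+19+44=87
Best: 99 pts.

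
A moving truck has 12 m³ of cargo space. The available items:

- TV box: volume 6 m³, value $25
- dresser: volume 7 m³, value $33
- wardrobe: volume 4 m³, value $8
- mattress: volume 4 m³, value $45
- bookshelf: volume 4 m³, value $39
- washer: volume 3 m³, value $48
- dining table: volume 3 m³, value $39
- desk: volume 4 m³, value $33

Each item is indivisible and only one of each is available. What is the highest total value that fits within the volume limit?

$132

Check high-value combinations within 12 m³:
- mattress+washer+dining table: volume 4+3+3=10, value 45+48+39=132
- mattress+bookshelf+washer: volume 4+4+3=11, value 45+39+48=132
- bookshelf+washer+dining table: volume 4+3+3=10, value 39+48+39=126
Best: $132.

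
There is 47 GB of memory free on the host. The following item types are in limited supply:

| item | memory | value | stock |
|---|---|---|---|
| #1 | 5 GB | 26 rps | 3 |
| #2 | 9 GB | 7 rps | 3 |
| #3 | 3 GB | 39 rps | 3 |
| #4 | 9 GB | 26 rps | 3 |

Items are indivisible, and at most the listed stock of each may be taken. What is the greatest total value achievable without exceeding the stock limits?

247 rps

Top feasible selections:
- 3×#1 + 3×#3 + 2×#4: memory 42, value 247
- 2×#1 + 3×#3 + 3×#4: memory 46, value 247
Best: 247 rps.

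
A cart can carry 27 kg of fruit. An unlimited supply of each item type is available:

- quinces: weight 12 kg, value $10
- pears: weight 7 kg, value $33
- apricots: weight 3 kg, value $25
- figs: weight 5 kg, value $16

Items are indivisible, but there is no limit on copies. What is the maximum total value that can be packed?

Best value-per-unit is apricots at 25/3, and filling with it alone uses weight 9×3=27. No mix of the others beats 9×25 = 225.

$225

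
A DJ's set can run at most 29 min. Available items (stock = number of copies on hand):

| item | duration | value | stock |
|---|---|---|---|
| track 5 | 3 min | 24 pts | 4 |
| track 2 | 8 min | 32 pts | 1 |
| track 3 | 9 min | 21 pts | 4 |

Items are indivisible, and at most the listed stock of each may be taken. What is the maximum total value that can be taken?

149 pts

Top feasible selections:
- 4×track 5 + 1×track 2 + 1×track 3: duration 29, value 149
- 4×track 5 + 1×track 2: duration 20, value 128
- 3×track 5 + 1×track 2 + 1×track 3: duration 26, value 125
Best: 149 pts.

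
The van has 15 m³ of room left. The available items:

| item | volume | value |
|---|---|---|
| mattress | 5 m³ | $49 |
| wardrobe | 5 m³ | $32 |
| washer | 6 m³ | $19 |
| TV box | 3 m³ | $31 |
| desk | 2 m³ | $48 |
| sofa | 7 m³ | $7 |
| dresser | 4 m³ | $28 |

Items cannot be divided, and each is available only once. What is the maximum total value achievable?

Check high-value combinations within 15 m³:
- mattress+wardrobe+TV box+desk: volume 5+5+3+2=15, value 49+32+31+48=160
- mattress+TV box+desk+dresser: volume 5+3+2+4=14, value 49+31+48+28=156
- wardrobe+TV box+desk+dresser: volume 5+3+2+4=14, value 32+31+48+28=139
- mattress+wardrobe+desk: volume 5+5+2=12, value 49+32+48=129
- mattress+TV box+desk: volume 5+3+2=10, value 49+31+48=128
Best: $160.

$160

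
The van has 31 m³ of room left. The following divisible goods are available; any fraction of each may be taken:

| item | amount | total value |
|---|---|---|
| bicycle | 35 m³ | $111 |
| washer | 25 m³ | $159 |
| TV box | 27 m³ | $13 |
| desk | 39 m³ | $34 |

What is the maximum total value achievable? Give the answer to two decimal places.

Take in order of value per unit:
- washer (159/25 per unit): all 25 → value 159, running total 159.00
- bicycle (111/35 per unit): 6 of 35 → value 6×111/35 = 19.0286, running total 178.03
Total 178.03.

178.03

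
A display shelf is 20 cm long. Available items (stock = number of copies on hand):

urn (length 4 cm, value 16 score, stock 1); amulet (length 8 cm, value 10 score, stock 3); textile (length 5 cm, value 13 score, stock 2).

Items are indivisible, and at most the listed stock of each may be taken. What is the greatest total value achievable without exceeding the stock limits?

Top feasible selections:
- 1×urn + 2×textile: length 14, value 42
- 1×urn + 1×amulet + 1×textile: length 17, value 39
Best: 42 score.

42 score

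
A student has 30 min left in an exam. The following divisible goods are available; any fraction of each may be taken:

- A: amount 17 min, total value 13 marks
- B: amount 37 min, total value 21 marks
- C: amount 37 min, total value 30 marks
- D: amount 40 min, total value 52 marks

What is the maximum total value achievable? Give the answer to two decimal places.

39.00

Take in order of value per unit:
- D (52/40 per unit): 30 of 40 → value 30×52/40 = 39.0000, running total 39.00
Total 39.00.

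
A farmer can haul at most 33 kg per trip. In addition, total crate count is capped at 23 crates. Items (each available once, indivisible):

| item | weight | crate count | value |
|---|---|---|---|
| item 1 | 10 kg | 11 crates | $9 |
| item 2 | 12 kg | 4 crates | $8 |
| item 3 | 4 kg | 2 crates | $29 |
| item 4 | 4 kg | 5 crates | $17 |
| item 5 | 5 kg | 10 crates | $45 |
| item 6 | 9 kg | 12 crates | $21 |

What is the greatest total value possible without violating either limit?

$99

Feasible sets respecting both limits:
- item 2+item 3+item 4+item 5: weight 25, crate count 21, value 99
- item 3+item 4+item 5: weight 13, crate count 17, value 91
- item 1+item 3+item 5: weight 19, crate count 23, value 83
- item 2+item 3+item 5: weight 21, crate count 16, value 82
Best: $99.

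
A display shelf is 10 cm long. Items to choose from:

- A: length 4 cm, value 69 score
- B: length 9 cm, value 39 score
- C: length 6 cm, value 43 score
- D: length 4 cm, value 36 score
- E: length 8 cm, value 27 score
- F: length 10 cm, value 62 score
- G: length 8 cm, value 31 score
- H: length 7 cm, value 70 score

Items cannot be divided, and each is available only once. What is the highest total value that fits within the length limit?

Check high-value combinations within 10 cm:
- A+C: length 4+6=10, value 69+43=112
- A+D: length 4+4=8, value 69+36=105
- C+D: length 6+4=10, value 43+36=79
- H: length 7, value 70
Best: 112 score.

112 score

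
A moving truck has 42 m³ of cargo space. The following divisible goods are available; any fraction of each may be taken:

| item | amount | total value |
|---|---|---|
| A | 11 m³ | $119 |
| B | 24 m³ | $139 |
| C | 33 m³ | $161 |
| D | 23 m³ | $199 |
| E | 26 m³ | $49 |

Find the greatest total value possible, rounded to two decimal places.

Take in order of value per unit:
- A (119/11 per unit): all 11 → value 119, running total 119.00
- D (199/23 per unit): all 23 → value 199, running total 318.00
- B (139/24 per unit): 8 of 24 → value 8×139/24 = 46.3333, running total 364.33
Total 364.33.

364.33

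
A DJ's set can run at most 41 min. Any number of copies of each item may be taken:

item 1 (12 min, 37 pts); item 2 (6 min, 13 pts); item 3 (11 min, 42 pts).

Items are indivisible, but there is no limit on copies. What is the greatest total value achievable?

Best value-per-unit is item 3 at 42/11; filling with it alone gives 3×42 = 126.
Optimal mix: 1×item 2 + 3×item 3 → duration 39, value 139.

139 pts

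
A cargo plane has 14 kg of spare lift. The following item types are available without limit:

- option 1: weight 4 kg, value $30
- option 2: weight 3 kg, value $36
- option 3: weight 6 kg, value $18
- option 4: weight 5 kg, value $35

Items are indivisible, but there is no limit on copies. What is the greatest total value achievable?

$144

Best value-per-unit is option 2 at 36/3, and filling with it alone uses weight 4×3=12. No mix of the others beats 4×36 = 144.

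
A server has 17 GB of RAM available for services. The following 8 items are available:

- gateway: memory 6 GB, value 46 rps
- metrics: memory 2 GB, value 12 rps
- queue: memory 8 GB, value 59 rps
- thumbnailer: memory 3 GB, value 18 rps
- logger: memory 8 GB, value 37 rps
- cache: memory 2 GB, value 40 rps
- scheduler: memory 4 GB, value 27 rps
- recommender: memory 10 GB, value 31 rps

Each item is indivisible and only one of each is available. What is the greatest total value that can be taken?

Check high-value combinations within 17 GB:
- gateway+queue+cache: memory 6+8+2=16, value 46+59+40=145
- queue+thumbnailer+cache+scheduler: memory 8+3+2+4=17, value 59+18+40+27=144
- gateway+metrics+thumbnailer+cache+scheduler: memory 6+2+3+2+4=17, value 46+12+18+40+27=143
- metrics+queue+cache+scheduler: memory 2+8+2+4=16, value 12+59+40+27=138
Best: 145 rps.

145 rps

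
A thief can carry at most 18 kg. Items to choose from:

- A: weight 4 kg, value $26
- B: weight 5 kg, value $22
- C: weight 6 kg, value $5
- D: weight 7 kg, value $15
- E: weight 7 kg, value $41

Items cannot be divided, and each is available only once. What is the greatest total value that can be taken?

$89

Check high-value combinations within 18 kg:
- A+B+E: weight 4+5+7=16, value 26+22+41=89
- A+D+E: weight 4+7+7=18, value 26+15+41=82
- A+C+E: weight 4+6+7=17, value 26+5+41=72
- B+C+E: weight 5+6+7=18, value 22+5+41=68
- A+E: weight 4+7=11, value 26+41=67
Best: $89.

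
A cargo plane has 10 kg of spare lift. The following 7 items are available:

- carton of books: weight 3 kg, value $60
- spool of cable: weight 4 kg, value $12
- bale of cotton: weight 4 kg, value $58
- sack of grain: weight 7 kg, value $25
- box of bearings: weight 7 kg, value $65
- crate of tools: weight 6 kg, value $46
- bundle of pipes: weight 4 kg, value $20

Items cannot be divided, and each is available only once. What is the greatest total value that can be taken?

$125

Check high-value combinations within 10 kg:
- carton of books+box of bearings: weight 3+7=10, value 60+65=125
- carton of books+bale of cotton: weight 3+4=7, value 60+58=118
- carton of books+crate of tools: weight 3+6=9, value 60+46=106
- bale of cotton+crate of tools: weight 4+6=10, value 58+46=104
Best: $125.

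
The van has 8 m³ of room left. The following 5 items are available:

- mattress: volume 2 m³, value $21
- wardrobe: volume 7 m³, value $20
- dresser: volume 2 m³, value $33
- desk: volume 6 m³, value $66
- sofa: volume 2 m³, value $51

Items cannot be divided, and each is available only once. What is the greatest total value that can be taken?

$117

Check high-value combinations within 8 m³:
- desk+sofa: volume 6+2=8, value 66+51=117
- mattress+dresser+sofa: volume 2+2+2=6, value 21+33+51=105
- dresser+desk: volume 2+6=8, value 33+66=99
Best: $117.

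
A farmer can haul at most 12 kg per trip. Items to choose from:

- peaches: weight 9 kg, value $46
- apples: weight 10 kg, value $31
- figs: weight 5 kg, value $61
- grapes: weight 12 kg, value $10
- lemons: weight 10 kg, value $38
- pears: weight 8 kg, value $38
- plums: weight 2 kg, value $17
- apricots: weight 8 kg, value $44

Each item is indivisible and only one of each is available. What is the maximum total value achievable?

$78

Check high-value combinations within 12 kg:
- figs+plums: weight 5+2=7, value 61+17=78
- peaches+plums: weight 9+2=11, value 46+17=63
- figs: weight 5, value 61
Best: $78.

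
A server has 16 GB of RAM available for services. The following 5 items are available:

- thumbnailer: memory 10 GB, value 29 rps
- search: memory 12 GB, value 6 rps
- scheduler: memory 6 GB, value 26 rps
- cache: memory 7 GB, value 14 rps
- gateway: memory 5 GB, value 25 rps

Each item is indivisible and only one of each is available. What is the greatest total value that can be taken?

55 rps

This is a 0/1 knapsack; check combinations near the capacity.
- thumbnailer+scheduler: memory 10+6=16, value 29+26=55
- thumbnailer+gateway: memory 10+5=15, value 29+25=54
- scheduler+gateway: memory 6+5=11, value 26+25=51
- scheduler+cache: memory 6+7=13, value 26+14=40
- cache+gateway: memory 7+5=12, value 14+25=39
Best: 55 rps.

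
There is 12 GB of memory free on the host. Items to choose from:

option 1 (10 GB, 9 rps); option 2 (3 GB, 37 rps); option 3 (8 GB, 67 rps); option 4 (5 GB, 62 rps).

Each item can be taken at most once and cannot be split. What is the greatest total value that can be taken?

Check high-value combinations within 12 GB:
- option 2+option 3: memory 3+8=11, value 37+67=104
- option 2+option 4: memory 3+5=8, value 37+62=99
- option 3: memory 8, value 67
- option 4: memory 5, value 62
- option 2: memory 3, value 37
Best: 104 rps.

104 rps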